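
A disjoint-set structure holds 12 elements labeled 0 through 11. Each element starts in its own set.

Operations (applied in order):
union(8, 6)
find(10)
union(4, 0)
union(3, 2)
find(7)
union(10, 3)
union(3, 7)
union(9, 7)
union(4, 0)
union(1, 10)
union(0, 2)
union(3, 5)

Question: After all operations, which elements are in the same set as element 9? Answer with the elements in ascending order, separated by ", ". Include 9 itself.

Step 1: union(8, 6) -> merged; set of 8 now {6, 8}
Step 2: find(10) -> no change; set of 10 is {10}
Step 3: union(4, 0) -> merged; set of 4 now {0, 4}
Step 4: union(3, 2) -> merged; set of 3 now {2, 3}
Step 5: find(7) -> no change; set of 7 is {7}
Step 6: union(10, 3) -> merged; set of 10 now {2, 3, 10}
Step 7: union(3, 7) -> merged; set of 3 now {2, 3, 7, 10}
Step 8: union(9, 7) -> merged; set of 9 now {2, 3, 7, 9, 10}
Step 9: union(4, 0) -> already same set; set of 4 now {0, 4}
Step 10: union(1, 10) -> merged; set of 1 now {1, 2, 3, 7, 9, 10}
Step 11: union(0, 2) -> merged; set of 0 now {0, 1, 2, 3, 4, 7, 9, 10}
Step 12: union(3, 5) -> merged; set of 3 now {0, 1, 2, 3, 4, 5, 7, 9, 10}
Component of 9: {0, 1, 2, 3, 4, 5, 7, 9, 10}

Answer: 0, 1, 2, 3, 4, 5, 7, 9, 10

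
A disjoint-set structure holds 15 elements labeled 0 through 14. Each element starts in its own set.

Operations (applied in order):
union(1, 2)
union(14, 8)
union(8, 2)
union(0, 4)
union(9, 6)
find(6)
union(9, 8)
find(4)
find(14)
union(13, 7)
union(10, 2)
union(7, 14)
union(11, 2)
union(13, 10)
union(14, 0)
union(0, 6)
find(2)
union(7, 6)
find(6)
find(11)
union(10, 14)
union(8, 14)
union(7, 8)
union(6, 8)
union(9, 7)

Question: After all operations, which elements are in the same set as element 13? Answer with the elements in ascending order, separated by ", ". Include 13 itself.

Step 1: union(1, 2) -> merged; set of 1 now {1, 2}
Step 2: union(14, 8) -> merged; set of 14 now {8, 14}
Step 3: union(8, 2) -> merged; set of 8 now {1, 2, 8, 14}
Step 4: union(0, 4) -> merged; set of 0 now {0, 4}
Step 5: union(9, 6) -> merged; set of 9 now {6, 9}
Step 6: find(6) -> no change; set of 6 is {6, 9}
Step 7: union(9, 8) -> merged; set of 9 now {1, 2, 6, 8, 9, 14}
Step 8: find(4) -> no change; set of 4 is {0, 4}
Step 9: find(14) -> no change; set of 14 is {1, 2, 6, 8, 9, 14}
Step 10: union(13, 7) -> merged; set of 13 now {7, 13}
Step 11: union(10, 2) -> merged; set of 10 now {1, 2, 6, 8, 9, 10, 14}
Step 12: union(7, 14) -> merged; set of 7 now {1, 2, 6, 7, 8, 9, 10, 13, 14}
Step 13: union(11, 2) -> merged; set of 11 now {1, 2, 6, 7, 8, 9, 10, 11, 13, 14}
Step 14: union(13, 10) -> already same set; set of 13 now {1, 2, 6, 7, 8, 9, 10, 11, 13, 14}
Step 15: union(14, 0) -> merged; set of 14 now {0, 1, 2, 4, 6, 7, 8, 9, 10, 11, 13, 14}
Step 16: union(0, 6) -> already same set; set of 0 now {0, 1, 2, 4, 6, 7, 8, 9, 10, 11, 13, 14}
Step 17: find(2) -> no change; set of 2 is {0, 1, 2, 4, 6, 7, 8, 9, 10, 11, 13, 14}
Step 18: union(7, 6) -> already same set; set of 7 now {0, 1, 2, 4, 6, 7, 8, 9, 10, 11, 13, 14}
Step 19: find(6) -> no change; set of 6 is {0, 1, 2, 4, 6, 7, 8, 9, 10, 11, 13, 14}
Step 20: find(11) -> no change; set of 11 is {0, 1, 2, 4, 6, 7, 8, 9, 10, 11, 13, 14}
Step 21: union(10, 14) -> already same set; set of 10 now {0, 1, 2, 4, 6, 7, 8, 9, 10, 11, 13, 14}
Step 22: union(8, 14) -> already same set; set of 8 now {0, 1, 2, 4, 6, 7, 8, 9, 10, 11, 13, 14}
Step 23: union(7, 8) -> already same set; set of 7 now {0, 1, 2, 4, 6, 7, 8, 9, 10, 11, 13, 14}
Step 24: union(6, 8) -> already same set; set of 6 now {0, 1, 2, 4, 6, 7, 8, 9, 10, 11, 13, 14}
Step 25: union(9, 7) -> already same set; set of 9 now {0, 1, 2, 4, 6, 7, 8, 9, 10, 11, 13, 14}
Component of 13: {0, 1, 2, 4, 6, 7, 8, 9, 10, 11, 13, 14}

Answer: 0, 1, 2, 4, 6, 7, 8, 9, 10, 11, 13, 14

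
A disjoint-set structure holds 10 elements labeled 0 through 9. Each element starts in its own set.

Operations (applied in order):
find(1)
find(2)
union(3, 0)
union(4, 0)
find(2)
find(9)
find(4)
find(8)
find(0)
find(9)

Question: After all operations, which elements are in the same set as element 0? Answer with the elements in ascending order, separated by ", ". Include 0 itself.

Answer: 0, 3, 4

Derivation:
Step 1: find(1) -> no change; set of 1 is {1}
Step 2: find(2) -> no change; set of 2 is {2}
Step 3: union(3, 0) -> merged; set of 3 now {0, 3}
Step 4: union(4, 0) -> merged; set of 4 now {0, 3, 4}
Step 5: find(2) -> no change; set of 2 is {2}
Step 6: find(9) -> no change; set of 9 is {9}
Step 7: find(4) -> no change; set of 4 is {0, 3, 4}
Step 8: find(8) -> no change; set of 8 is {8}
Step 9: find(0) -> no change; set of 0 is {0, 3, 4}
Step 10: find(9) -> no change; set of 9 is {9}
Component of 0: {0, 3, 4}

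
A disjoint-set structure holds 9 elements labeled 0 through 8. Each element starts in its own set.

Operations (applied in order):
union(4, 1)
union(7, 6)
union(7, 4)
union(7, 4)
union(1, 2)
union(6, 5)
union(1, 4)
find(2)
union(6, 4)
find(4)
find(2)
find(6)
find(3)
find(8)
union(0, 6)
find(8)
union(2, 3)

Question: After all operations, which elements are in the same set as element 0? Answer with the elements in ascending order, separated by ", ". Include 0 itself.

Answer: 0, 1, 2, 3, 4, 5, 6, 7

Derivation:
Step 1: union(4, 1) -> merged; set of 4 now {1, 4}
Step 2: union(7, 6) -> merged; set of 7 now {6, 7}
Step 3: union(7, 4) -> merged; set of 7 now {1, 4, 6, 7}
Step 4: union(7, 4) -> already same set; set of 7 now {1, 4, 6, 7}
Step 5: union(1, 2) -> merged; set of 1 now {1, 2, 4, 6, 7}
Step 6: union(6, 5) -> merged; set of 6 now {1, 2, 4, 5, 6, 7}
Step 7: union(1, 4) -> already same set; set of 1 now {1, 2, 4, 5, 6, 7}
Step 8: find(2) -> no change; set of 2 is {1, 2, 4, 5, 6, 7}
Step 9: union(6, 4) -> already same set; set of 6 now {1, 2, 4, 5, 6, 7}
Step 10: find(4) -> no change; set of 4 is {1, 2, 4, 5, 6, 7}
Step 11: find(2) -> no change; set of 2 is {1, 2, 4, 5, 6, 7}
Step 12: find(6) -> no change; set of 6 is {1, 2, 4, 5, 6, 7}
Step 13: find(3) -> no change; set of 3 is {3}
Step 14: find(8) -> no change; set of 8 is {8}
Step 15: union(0, 6) -> merged; set of 0 now {0, 1, 2, 4, 5, 6, 7}
Step 16: find(8) -> no change; set of 8 is {8}
Step 17: union(2, 3) -> merged; set of 2 now {0, 1, 2, 3, 4, 5, 6, 7}
Component of 0: {0, 1, 2, 3, 4, 5, 6, 7}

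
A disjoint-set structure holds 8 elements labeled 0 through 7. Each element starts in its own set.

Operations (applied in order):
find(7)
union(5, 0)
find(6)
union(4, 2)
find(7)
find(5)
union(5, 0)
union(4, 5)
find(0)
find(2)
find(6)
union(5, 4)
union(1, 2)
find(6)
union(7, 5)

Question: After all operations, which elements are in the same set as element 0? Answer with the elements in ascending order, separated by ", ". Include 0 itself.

Step 1: find(7) -> no change; set of 7 is {7}
Step 2: union(5, 0) -> merged; set of 5 now {0, 5}
Step 3: find(6) -> no change; set of 6 is {6}
Step 4: union(4, 2) -> merged; set of 4 now {2, 4}
Step 5: find(7) -> no change; set of 7 is {7}
Step 6: find(5) -> no change; set of 5 is {0, 5}
Step 7: union(5, 0) -> already same set; set of 5 now {0, 5}
Step 8: union(4, 5) -> merged; set of 4 now {0, 2, 4, 5}
Step 9: find(0) -> no change; set of 0 is {0, 2, 4, 5}
Step 10: find(2) -> no change; set of 2 is {0, 2, 4, 5}
Step 11: find(6) -> no change; set of 6 is {6}
Step 12: union(5, 4) -> already same set; set of 5 now {0, 2, 4, 5}
Step 13: union(1, 2) -> merged; set of 1 now {0, 1, 2, 4, 5}
Step 14: find(6) -> no change; set of 6 is {6}
Step 15: union(7, 5) -> merged; set of 7 now {0, 1, 2, 4, 5, 7}
Component of 0: {0, 1, 2, 4, 5, 7}

Answer: 0, 1, 2, 4, 5, 7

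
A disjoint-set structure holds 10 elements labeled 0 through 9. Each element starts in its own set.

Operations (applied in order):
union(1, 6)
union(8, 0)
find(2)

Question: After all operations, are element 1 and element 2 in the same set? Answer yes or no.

Step 1: union(1, 6) -> merged; set of 1 now {1, 6}
Step 2: union(8, 0) -> merged; set of 8 now {0, 8}
Step 3: find(2) -> no change; set of 2 is {2}
Set of 1: {1, 6}; 2 is not a member.

Answer: no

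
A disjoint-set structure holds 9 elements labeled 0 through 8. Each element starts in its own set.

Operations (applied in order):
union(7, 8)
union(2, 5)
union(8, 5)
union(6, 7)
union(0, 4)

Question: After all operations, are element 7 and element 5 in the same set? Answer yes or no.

Step 1: union(7, 8) -> merged; set of 7 now {7, 8}
Step 2: union(2, 5) -> merged; set of 2 now {2, 5}
Step 3: union(8, 5) -> merged; set of 8 now {2, 5, 7, 8}
Step 4: union(6, 7) -> merged; set of 6 now {2, 5, 6, 7, 8}
Step 5: union(0, 4) -> merged; set of 0 now {0, 4}
Set of 7: {2, 5, 6, 7, 8}; 5 is a member.

Answer: yes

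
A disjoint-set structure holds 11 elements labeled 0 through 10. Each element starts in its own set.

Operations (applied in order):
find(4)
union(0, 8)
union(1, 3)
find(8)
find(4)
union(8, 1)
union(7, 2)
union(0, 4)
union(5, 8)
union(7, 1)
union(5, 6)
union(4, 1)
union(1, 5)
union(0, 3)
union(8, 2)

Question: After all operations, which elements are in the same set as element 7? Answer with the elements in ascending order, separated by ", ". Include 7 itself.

Step 1: find(4) -> no change; set of 4 is {4}
Step 2: union(0, 8) -> merged; set of 0 now {0, 8}
Step 3: union(1, 3) -> merged; set of 1 now {1, 3}
Step 4: find(8) -> no change; set of 8 is {0, 8}
Step 5: find(4) -> no change; set of 4 is {4}
Step 6: union(8, 1) -> merged; set of 8 now {0, 1, 3, 8}
Step 7: union(7, 2) -> merged; set of 7 now {2, 7}
Step 8: union(0, 4) -> merged; set of 0 now {0, 1, 3, 4, 8}
Step 9: union(5, 8) -> merged; set of 5 now {0, 1, 3, 4, 5, 8}
Step 10: union(7, 1) -> merged; set of 7 now {0, 1, 2, 3, 4, 5, 7, 8}
Step 11: union(5, 6) -> merged; set of 5 now {0, 1, 2, 3, 4, 5, 6, 7, 8}
Step 12: union(4, 1) -> already same set; set of 4 now {0, 1, 2, 3, 4, 5, 6, 7, 8}
Step 13: union(1, 5) -> already same set; set of 1 now {0, 1, 2, 3, 4, 5, 6, 7, 8}
Step 14: union(0, 3) -> already same set; set of 0 now {0, 1, 2, 3, 4, 5, 6, 7, 8}
Step 15: union(8, 2) -> already same set; set of 8 now {0, 1, 2, 3, 4, 5, 6, 7, 8}
Component of 7: {0, 1, 2, 3, 4, 5, 6, 7, 8}

Answer: 0, 1, 2, 3, 4, 5, 6, 7, 8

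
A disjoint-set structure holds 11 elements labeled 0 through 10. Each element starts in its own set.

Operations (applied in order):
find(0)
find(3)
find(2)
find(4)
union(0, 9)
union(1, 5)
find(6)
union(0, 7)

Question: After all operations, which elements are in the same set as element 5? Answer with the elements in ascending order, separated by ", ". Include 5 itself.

Step 1: find(0) -> no change; set of 0 is {0}
Step 2: find(3) -> no change; set of 3 is {3}
Step 3: find(2) -> no change; set of 2 is {2}
Step 4: find(4) -> no change; set of 4 is {4}
Step 5: union(0, 9) -> merged; set of 0 now {0, 9}
Step 6: union(1, 5) -> merged; set of 1 now {1, 5}
Step 7: find(6) -> no change; set of 6 is {6}
Step 8: union(0, 7) -> merged; set of 0 now {0, 7, 9}
Component of 5: {1, 5}

Answer: 1, 5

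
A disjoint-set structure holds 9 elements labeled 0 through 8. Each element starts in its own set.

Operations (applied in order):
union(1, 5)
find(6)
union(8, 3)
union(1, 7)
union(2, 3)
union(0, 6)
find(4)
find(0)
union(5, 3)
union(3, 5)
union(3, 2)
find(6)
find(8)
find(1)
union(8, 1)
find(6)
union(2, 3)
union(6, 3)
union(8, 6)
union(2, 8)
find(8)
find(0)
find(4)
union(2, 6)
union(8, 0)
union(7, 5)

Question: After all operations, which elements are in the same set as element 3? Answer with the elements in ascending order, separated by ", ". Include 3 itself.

Answer: 0, 1, 2, 3, 5, 6, 7, 8

Derivation:
Step 1: union(1, 5) -> merged; set of 1 now {1, 5}
Step 2: find(6) -> no change; set of 6 is {6}
Step 3: union(8, 3) -> merged; set of 8 now {3, 8}
Step 4: union(1, 7) -> merged; set of 1 now {1, 5, 7}
Step 5: union(2, 3) -> merged; set of 2 now {2, 3, 8}
Step 6: union(0, 6) -> merged; set of 0 now {0, 6}
Step 7: find(4) -> no change; set of 4 is {4}
Step 8: find(0) -> no change; set of 0 is {0, 6}
Step 9: union(5, 3) -> merged; set of 5 now {1, 2, 3, 5, 7, 8}
Step 10: union(3, 5) -> already same set; set of 3 now {1, 2, 3, 5, 7, 8}
Step 11: union(3, 2) -> already same set; set of 3 now {1, 2, 3, 5, 7, 8}
Step 12: find(6) -> no change; set of 6 is {0, 6}
Step 13: find(8) -> no change; set of 8 is {1, 2, 3, 5, 7, 8}
Step 14: find(1) -> no change; set of 1 is {1, 2, 3, 5, 7, 8}
Step 15: union(8, 1) -> already same set; set of 8 now {1, 2, 3, 5, 7, 8}
Step 16: find(6) -> no change; set of 6 is {0, 6}
Step 17: union(2, 3) -> already same set; set of 2 now {1, 2, 3, 5, 7, 8}
Step 18: union(6, 3) -> merged; set of 6 now {0, 1, 2, 3, 5, 6, 7, 8}
Step 19: union(8, 6) -> already same set; set of 8 now {0, 1, 2, 3, 5, 6, 7, 8}
Step 20: union(2, 8) -> already same set; set of 2 now {0, 1, 2, 3, 5, 6, 7, 8}
Step 21: find(8) -> no change; set of 8 is {0, 1, 2, 3, 5, 6, 7, 8}
Step 22: find(0) -> no change; set of 0 is {0, 1, 2, 3, 5, 6, 7, 8}
Step 23: find(4) -> no change; set of 4 is {4}
Step 24: union(2, 6) -> already same set; set of 2 now {0, 1, 2, 3, 5, 6, 7, 8}
Step 25: union(8, 0) -> already same set; set of 8 now {0, 1, 2, 3, 5, 6, 7, 8}
Step 26: union(7, 5) -> already same set; set of 7 now {0, 1, 2, 3, 5, 6, 7, 8}
Component of 3: {0, 1, 2, 3, 5, 6, 7, 8}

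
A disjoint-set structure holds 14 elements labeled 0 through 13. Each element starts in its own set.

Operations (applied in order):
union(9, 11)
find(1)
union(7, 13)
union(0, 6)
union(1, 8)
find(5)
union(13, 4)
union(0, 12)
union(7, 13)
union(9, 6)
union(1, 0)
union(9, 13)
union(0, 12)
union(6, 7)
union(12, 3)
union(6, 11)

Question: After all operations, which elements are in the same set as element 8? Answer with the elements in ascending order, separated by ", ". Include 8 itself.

Answer: 0, 1, 3, 4, 6, 7, 8, 9, 11, 12, 13

Derivation:
Step 1: union(9, 11) -> merged; set of 9 now {9, 11}
Step 2: find(1) -> no change; set of 1 is {1}
Step 3: union(7, 13) -> merged; set of 7 now {7, 13}
Step 4: union(0, 6) -> merged; set of 0 now {0, 6}
Step 5: union(1, 8) -> merged; set of 1 now {1, 8}
Step 6: find(5) -> no change; set of 5 is {5}
Step 7: union(13, 4) -> merged; set of 13 now {4, 7, 13}
Step 8: union(0, 12) -> merged; set of 0 now {0, 6, 12}
Step 9: union(7, 13) -> already same set; set of 7 now {4, 7, 13}
Step 10: union(9, 6) -> merged; set of 9 now {0, 6, 9, 11, 12}
Step 11: union(1, 0) -> merged; set of 1 now {0, 1, 6, 8, 9, 11, 12}
Step 12: union(9, 13) -> merged; set of 9 now {0, 1, 4, 6, 7, 8, 9, 11, 12, 13}
Step 13: union(0, 12) -> already same set; set of 0 now {0, 1, 4, 6, 7, 8, 9, 11, 12, 13}
Step 14: union(6, 7) -> already same set; set of 6 now {0, 1, 4, 6, 7, 8, 9, 11, 12, 13}
Step 15: union(12, 3) -> merged; set of 12 now {0, 1, 3, 4, 6, 7, 8, 9, 11, 12, 13}
Step 16: union(6, 11) -> already same set; set of 6 now {0, 1, 3, 4, 6, 7, 8, 9, 11, 12, 13}
Component of 8: {0, 1, 3, 4, 6, 7, 8, 9, 11, 12, 13}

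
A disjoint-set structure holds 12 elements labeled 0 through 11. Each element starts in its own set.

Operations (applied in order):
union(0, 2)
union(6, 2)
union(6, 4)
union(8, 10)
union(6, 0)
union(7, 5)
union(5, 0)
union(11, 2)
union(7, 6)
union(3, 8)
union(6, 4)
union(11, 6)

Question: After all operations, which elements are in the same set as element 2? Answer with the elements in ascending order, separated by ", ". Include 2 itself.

Step 1: union(0, 2) -> merged; set of 0 now {0, 2}
Step 2: union(6, 2) -> merged; set of 6 now {0, 2, 6}
Step 3: union(6, 4) -> merged; set of 6 now {0, 2, 4, 6}
Step 4: union(8, 10) -> merged; set of 8 now {8, 10}
Step 5: union(6, 0) -> already same set; set of 6 now {0, 2, 4, 6}
Step 6: union(7, 5) -> merged; set of 7 now {5, 7}
Step 7: union(5, 0) -> merged; set of 5 now {0, 2, 4, 5, 6, 7}
Step 8: union(11, 2) -> merged; set of 11 now {0, 2, 4, 5, 6, 7, 11}
Step 9: union(7, 6) -> already same set; set of 7 now {0, 2, 4, 5, 6, 7, 11}
Step 10: union(3, 8) -> merged; set of 3 now {3, 8, 10}
Step 11: union(6, 4) -> already same set; set of 6 now {0, 2, 4, 5, 6, 7, 11}
Step 12: union(11, 6) -> already same set; set of 11 now {0, 2, 4, 5, 6, 7, 11}
Component of 2: {0, 2, 4, 5, 6, 7, 11}

Answer: 0, 2, 4, 5, 6, 7, 11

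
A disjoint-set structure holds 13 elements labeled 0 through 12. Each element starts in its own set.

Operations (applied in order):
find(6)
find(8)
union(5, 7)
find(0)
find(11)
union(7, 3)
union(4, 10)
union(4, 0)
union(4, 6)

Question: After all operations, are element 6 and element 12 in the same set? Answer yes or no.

Step 1: find(6) -> no change; set of 6 is {6}
Step 2: find(8) -> no change; set of 8 is {8}
Step 3: union(5, 7) -> merged; set of 5 now {5, 7}
Step 4: find(0) -> no change; set of 0 is {0}
Step 5: find(11) -> no change; set of 11 is {11}
Step 6: union(7, 3) -> merged; set of 7 now {3, 5, 7}
Step 7: union(4, 10) -> merged; set of 4 now {4, 10}
Step 8: union(4, 0) -> merged; set of 4 now {0, 4, 10}
Step 9: union(4, 6) -> merged; set of 4 now {0, 4, 6, 10}
Set of 6: {0, 4, 6, 10}; 12 is not a member.

Answer: no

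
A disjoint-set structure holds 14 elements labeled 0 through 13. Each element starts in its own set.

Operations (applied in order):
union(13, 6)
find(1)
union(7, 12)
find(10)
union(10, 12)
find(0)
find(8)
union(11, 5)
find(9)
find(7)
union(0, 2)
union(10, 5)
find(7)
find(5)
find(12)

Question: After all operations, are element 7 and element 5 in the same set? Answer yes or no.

Step 1: union(13, 6) -> merged; set of 13 now {6, 13}
Step 2: find(1) -> no change; set of 1 is {1}
Step 3: union(7, 12) -> merged; set of 7 now {7, 12}
Step 4: find(10) -> no change; set of 10 is {10}
Step 5: union(10, 12) -> merged; set of 10 now {7, 10, 12}
Step 6: find(0) -> no change; set of 0 is {0}
Step 7: find(8) -> no change; set of 8 is {8}
Step 8: union(11, 5) -> merged; set of 11 now {5, 11}
Step 9: find(9) -> no change; set of 9 is {9}
Step 10: find(7) -> no change; set of 7 is {7, 10, 12}
Step 11: union(0, 2) -> merged; set of 0 now {0, 2}
Step 12: union(10, 5) -> merged; set of 10 now {5, 7, 10, 11, 12}
Step 13: find(7) -> no change; set of 7 is {5, 7, 10, 11, 12}
Step 14: find(5) -> no change; set of 5 is {5, 7, 10, 11, 12}
Step 15: find(12) -> no change; set of 12 is {5, 7, 10, 11, 12}
Set of 7: {5, 7, 10, 11, 12}; 5 is a member.

Answer: yes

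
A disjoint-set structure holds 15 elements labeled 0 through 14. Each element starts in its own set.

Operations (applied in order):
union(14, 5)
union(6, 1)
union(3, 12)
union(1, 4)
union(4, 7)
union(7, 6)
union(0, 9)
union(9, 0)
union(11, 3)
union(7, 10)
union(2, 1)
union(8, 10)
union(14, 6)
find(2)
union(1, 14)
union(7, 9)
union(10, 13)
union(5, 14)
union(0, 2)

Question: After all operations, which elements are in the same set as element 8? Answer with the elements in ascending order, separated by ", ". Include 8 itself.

Step 1: union(14, 5) -> merged; set of 14 now {5, 14}
Step 2: union(6, 1) -> merged; set of 6 now {1, 6}
Step 3: union(3, 12) -> merged; set of 3 now {3, 12}
Step 4: union(1, 4) -> merged; set of 1 now {1, 4, 6}
Step 5: union(4, 7) -> merged; set of 4 now {1, 4, 6, 7}
Step 6: union(7, 6) -> already same set; set of 7 now {1, 4, 6, 7}
Step 7: union(0, 9) -> merged; set of 0 now {0, 9}
Step 8: union(9, 0) -> already same set; set of 9 now {0, 9}
Step 9: union(11, 3) -> merged; set of 11 now {3, 11, 12}
Step 10: union(7, 10) -> merged; set of 7 now {1, 4, 6, 7, 10}
Step 11: union(2, 1) -> merged; set of 2 now {1, 2, 4, 6, 7, 10}
Step 12: union(8, 10) -> merged; set of 8 now {1, 2, 4, 6, 7, 8, 10}
Step 13: union(14, 6) -> merged; set of 14 now {1, 2, 4, 5, 6, 7, 8, 10, 14}
Step 14: find(2) -> no change; set of 2 is {1, 2, 4, 5, 6, 7, 8, 10, 14}
Step 15: union(1, 14) -> already same set; set of 1 now {1, 2, 4, 5, 6, 7, 8, 10, 14}
Step 16: union(7, 9) -> merged; set of 7 now {0, 1, 2, 4, 5, 6, 7, 8, 9, 10, 14}
Step 17: union(10, 13) -> merged; set of 10 now {0, 1, 2, 4, 5, 6, 7, 8, 9, 10, 13, 14}
Step 18: union(5, 14) -> already same set; set of 5 now {0, 1, 2, 4, 5, 6, 7, 8, 9, 10, 13, 14}
Step 19: union(0, 2) -> already same set; set of 0 now {0, 1, 2, 4, 5, 6, 7, 8, 9, 10, 13, 14}
Component of 8: {0, 1, 2, 4, 5, 6, 7, 8, 9, 10, 13, 14}

Answer: 0, 1, 2, 4, 5, 6, 7, 8, 9, 10, 13, 14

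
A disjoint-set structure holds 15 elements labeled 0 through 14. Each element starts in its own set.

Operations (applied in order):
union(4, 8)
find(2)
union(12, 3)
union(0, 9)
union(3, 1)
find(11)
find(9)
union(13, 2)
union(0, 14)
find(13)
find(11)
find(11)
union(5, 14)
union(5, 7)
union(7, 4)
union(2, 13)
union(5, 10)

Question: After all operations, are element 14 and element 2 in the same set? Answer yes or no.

Answer: no

Derivation:
Step 1: union(4, 8) -> merged; set of 4 now {4, 8}
Step 2: find(2) -> no change; set of 2 is {2}
Step 3: union(12, 3) -> merged; set of 12 now {3, 12}
Step 4: union(0, 9) -> merged; set of 0 now {0, 9}
Step 5: union(3, 1) -> merged; set of 3 now {1, 3, 12}
Step 6: find(11) -> no change; set of 11 is {11}
Step 7: find(9) -> no change; set of 9 is {0, 9}
Step 8: union(13, 2) -> merged; set of 13 now {2, 13}
Step 9: union(0, 14) -> merged; set of 0 now {0, 9, 14}
Step 10: find(13) -> no change; set of 13 is {2, 13}
Step 11: find(11) -> no change; set of 11 is {11}
Step 12: find(11) -> no change; set of 11 is {11}
Step 13: union(5, 14) -> merged; set of 5 now {0, 5, 9, 14}
Step 14: union(5, 7) -> merged; set of 5 now {0, 5, 7, 9, 14}
Step 15: union(7, 4) -> merged; set of 7 now {0, 4, 5, 7, 8, 9, 14}
Step 16: union(2, 13) -> already same set; set of 2 now {2, 13}
Step 17: union(5, 10) -> merged; set of 5 now {0, 4, 5, 7, 8, 9, 10, 14}
Set of 14: {0, 4, 5, 7, 8, 9, 10, 14}; 2 is not a member.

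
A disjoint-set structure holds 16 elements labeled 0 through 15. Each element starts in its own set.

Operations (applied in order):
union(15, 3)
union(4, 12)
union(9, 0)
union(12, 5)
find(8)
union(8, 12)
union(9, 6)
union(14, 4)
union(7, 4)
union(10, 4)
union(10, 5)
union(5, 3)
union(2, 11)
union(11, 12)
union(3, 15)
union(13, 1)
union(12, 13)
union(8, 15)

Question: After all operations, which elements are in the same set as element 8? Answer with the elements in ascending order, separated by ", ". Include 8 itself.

Step 1: union(15, 3) -> merged; set of 15 now {3, 15}
Step 2: union(4, 12) -> merged; set of 4 now {4, 12}
Step 3: union(9, 0) -> merged; set of 9 now {0, 9}
Step 4: union(12, 5) -> merged; set of 12 now {4, 5, 12}
Step 5: find(8) -> no change; set of 8 is {8}
Step 6: union(8, 12) -> merged; set of 8 now {4, 5, 8, 12}
Step 7: union(9, 6) -> merged; set of 9 now {0, 6, 9}
Step 8: union(14, 4) -> merged; set of 14 now {4, 5, 8, 12, 14}
Step 9: union(7, 4) -> merged; set of 7 now {4, 5, 7, 8, 12, 14}
Step 10: union(10, 4) -> merged; set of 10 now {4, 5, 7, 8, 10, 12, 14}
Step 11: union(10, 5) -> already same set; set of 10 now {4, 5, 7, 8, 10, 12, 14}
Step 12: union(5, 3) -> merged; set of 5 now {3, 4, 5, 7, 8, 10, 12, 14, 15}
Step 13: union(2, 11) -> merged; set of 2 now {2, 11}
Step 14: union(11, 12) -> merged; set of 11 now {2, 3, 4, 5, 7, 8, 10, 11, 12, 14, 15}
Step 15: union(3, 15) -> already same set; set of 3 now {2, 3, 4, 5, 7, 8, 10, 11, 12, 14, 15}
Step 16: union(13, 1) -> merged; set of 13 now {1, 13}
Step 17: union(12, 13) -> merged; set of 12 now {1, 2, 3, 4, 5, 7, 8, 10, 11, 12, 13, 14, 15}
Step 18: union(8, 15) -> already same set; set of 8 now {1, 2, 3, 4, 5, 7, 8, 10, 11, 12, 13, 14, 15}
Component of 8: {1, 2, 3, 4, 5, 7, 8, 10, 11, 12, 13, 14, 15}

Answer: 1, 2, 3, 4, 5, 7, 8, 10, 11, 12, 13, 14, 15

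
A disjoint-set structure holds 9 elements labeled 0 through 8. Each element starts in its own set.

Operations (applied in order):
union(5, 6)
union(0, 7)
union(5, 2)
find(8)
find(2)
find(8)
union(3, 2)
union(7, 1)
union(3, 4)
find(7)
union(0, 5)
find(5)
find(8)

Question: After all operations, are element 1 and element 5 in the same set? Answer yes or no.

Answer: yes

Derivation:
Step 1: union(5, 6) -> merged; set of 5 now {5, 6}
Step 2: union(0, 7) -> merged; set of 0 now {0, 7}
Step 3: union(5, 2) -> merged; set of 5 now {2, 5, 6}
Step 4: find(8) -> no change; set of 8 is {8}
Step 5: find(2) -> no change; set of 2 is {2, 5, 6}
Step 6: find(8) -> no change; set of 8 is {8}
Step 7: union(3, 2) -> merged; set of 3 now {2, 3, 5, 6}
Step 8: union(7, 1) -> merged; set of 7 now {0, 1, 7}
Step 9: union(3, 4) -> merged; set of 3 now {2, 3, 4, 5, 6}
Step 10: find(7) -> no change; set of 7 is {0, 1, 7}
Step 11: union(0, 5) -> merged; set of 0 now {0, 1, 2, 3, 4, 5, 6, 7}
Step 12: find(5) -> no change; set of 5 is {0, 1, 2, 3, 4, 5, 6, 7}
Step 13: find(8) -> no change; set of 8 is {8}
Set of 1: {0, 1, 2, 3, 4, 5, 6, 7}; 5 is a member.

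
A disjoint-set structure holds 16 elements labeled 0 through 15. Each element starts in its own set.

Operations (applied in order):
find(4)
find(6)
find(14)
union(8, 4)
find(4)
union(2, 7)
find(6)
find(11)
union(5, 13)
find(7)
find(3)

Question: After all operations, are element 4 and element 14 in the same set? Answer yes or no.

Answer: no

Derivation:
Step 1: find(4) -> no change; set of 4 is {4}
Step 2: find(6) -> no change; set of 6 is {6}
Step 3: find(14) -> no change; set of 14 is {14}
Step 4: union(8, 4) -> merged; set of 8 now {4, 8}
Step 5: find(4) -> no change; set of 4 is {4, 8}
Step 6: union(2, 7) -> merged; set of 2 now {2, 7}
Step 7: find(6) -> no change; set of 6 is {6}
Step 8: find(11) -> no change; set of 11 is {11}
Step 9: union(5, 13) -> merged; set of 5 now {5, 13}
Step 10: find(7) -> no change; set of 7 is {2, 7}
Step 11: find(3) -> no change; set of 3 is {3}
Set of 4: {4, 8}; 14 is not a member.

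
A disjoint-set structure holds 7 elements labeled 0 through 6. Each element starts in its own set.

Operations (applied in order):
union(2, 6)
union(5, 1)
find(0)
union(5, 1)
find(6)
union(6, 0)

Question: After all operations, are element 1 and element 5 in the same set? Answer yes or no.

Step 1: union(2, 6) -> merged; set of 2 now {2, 6}
Step 2: union(5, 1) -> merged; set of 5 now {1, 5}
Step 3: find(0) -> no change; set of 0 is {0}
Step 4: union(5, 1) -> already same set; set of 5 now {1, 5}
Step 5: find(6) -> no change; set of 6 is {2, 6}
Step 6: union(6, 0) -> merged; set of 6 now {0, 2, 6}
Set of 1: {1, 5}; 5 is a member.

Answer: yes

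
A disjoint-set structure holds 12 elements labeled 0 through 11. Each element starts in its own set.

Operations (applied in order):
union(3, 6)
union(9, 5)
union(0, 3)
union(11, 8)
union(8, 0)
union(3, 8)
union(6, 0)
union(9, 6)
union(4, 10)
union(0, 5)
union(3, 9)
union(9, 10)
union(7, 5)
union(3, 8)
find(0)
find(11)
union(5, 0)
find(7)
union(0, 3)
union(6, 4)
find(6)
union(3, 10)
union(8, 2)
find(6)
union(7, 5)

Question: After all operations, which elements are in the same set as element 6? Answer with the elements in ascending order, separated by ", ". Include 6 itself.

Answer: 0, 2, 3, 4, 5, 6, 7, 8, 9, 10, 11

Derivation:
Step 1: union(3, 6) -> merged; set of 3 now {3, 6}
Step 2: union(9, 5) -> merged; set of 9 now {5, 9}
Step 3: union(0, 3) -> merged; set of 0 now {0, 3, 6}
Step 4: union(11, 8) -> merged; set of 11 now {8, 11}
Step 5: union(8, 0) -> merged; set of 8 now {0, 3, 6, 8, 11}
Step 6: union(3, 8) -> already same set; set of 3 now {0, 3, 6, 8, 11}
Step 7: union(6, 0) -> already same set; set of 6 now {0, 3, 6, 8, 11}
Step 8: union(9, 6) -> merged; set of 9 now {0, 3, 5, 6, 8, 9, 11}
Step 9: union(4, 10) -> merged; set of 4 now {4, 10}
Step 10: union(0, 5) -> already same set; set of 0 now {0, 3, 5, 6, 8, 9, 11}
Step 11: union(3, 9) -> already same set; set of 3 now {0, 3, 5, 6, 8, 9, 11}
Step 12: union(9, 10) -> merged; set of 9 now {0, 3, 4, 5, 6, 8, 9, 10, 11}
Step 13: union(7, 5) -> merged; set of 7 now {0, 3, 4, 5, 6, 7, 8, 9, 10, 11}
Step 14: union(3, 8) -> already same set; set of 3 now {0, 3, 4, 5, 6, 7, 8, 9, 10, 11}
Step 15: find(0) -> no change; set of 0 is {0, 3, 4, 5, 6, 7, 8, 9, 10, 11}
Step 16: find(11) -> no change; set of 11 is {0, 3, 4, 5, 6, 7, 8, 9, 10, 11}
Step 17: union(5, 0) -> already same set; set of 5 now {0, 3, 4, 5, 6, 7, 8, 9, 10, 11}
Step 18: find(7) -> no change; set of 7 is {0, 3, 4, 5, 6, 7, 8, 9, 10, 11}
Step 19: union(0, 3) -> already same set; set of 0 now {0, 3, 4, 5, 6, 7, 8, 9, 10, 11}
Step 20: union(6, 4) -> already same set; set of 6 now {0, 3, 4, 5, 6, 7, 8, 9, 10, 11}
Step 21: find(6) -> no change; set of 6 is {0, 3, 4, 5, 6, 7, 8, 9, 10, 11}
Step 22: union(3, 10) -> already same set; set of 3 now {0, 3, 4, 5, 6, 7, 8, 9, 10, 11}
Step 23: union(8, 2) -> merged; set of 8 now {0, 2, 3, 4, 5, 6, 7, 8, 9, 10, 11}
Step 24: find(6) -> no change; set of 6 is {0, 2, 3, 4, 5, 6, 7, 8, 9, 10, 11}
Step 25: union(7, 5) -> already same set; set of 7 now {0, 2, 3, 4, 5, 6, 7, 8, 9, 10, 11}
Component of 6: {0, 2, 3, 4, 5, 6, 7, 8, 9, 10, 11}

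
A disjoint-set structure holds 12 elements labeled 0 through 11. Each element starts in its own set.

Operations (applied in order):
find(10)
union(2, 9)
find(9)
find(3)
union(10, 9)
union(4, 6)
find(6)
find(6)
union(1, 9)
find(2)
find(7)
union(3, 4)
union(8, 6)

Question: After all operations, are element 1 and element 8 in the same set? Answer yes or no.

Step 1: find(10) -> no change; set of 10 is {10}
Step 2: union(2, 9) -> merged; set of 2 now {2, 9}
Step 3: find(9) -> no change; set of 9 is {2, 9}
Step 4: find(3) -> no change; set of 3 is {3}
Step 5: union(10, 9) -> merged; set of 10 now {2, 9, 10}
Step 6: union(4, 6) -> merged; set of 4 now {4, 6}
Step 7: find(6) -> no change; set of 6 is {4, 6}
Step 8: find(6) -> no change; set of 6 is {4, 6}
Step 9: union(1, 9) -> merged; set of 1 now {1, 2, 9, 10}
Step 10: find(2) -> no change; set of 2 is {1, 2, 9, 10}
Step 11: find(7) -> no change; set of 7 is {7}
Step 12: union(3, 4) -> merged; set of 3 now {3, 4, 6}
Step 13: union(8, 6) -> merged; set of 8 now {3, 4, 6, 8}
Set of 1: {1, 2, 9, 10}; 8 is not a member.

Answer: no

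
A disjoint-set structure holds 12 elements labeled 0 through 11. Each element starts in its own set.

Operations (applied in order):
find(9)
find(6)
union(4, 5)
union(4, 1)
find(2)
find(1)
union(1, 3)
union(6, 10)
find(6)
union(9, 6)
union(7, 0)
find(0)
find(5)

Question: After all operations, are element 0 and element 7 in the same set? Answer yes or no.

Answer: yes

Derivation:
Step 1: find(9) -> no change; set of 9 is {9}
Step 2: find(6) -> no change; set of 6 is {6}
Step 3: union(4, 5) -> merged; set of 4 now {4, 5}
Step 4: union(4, 1) -> merged; set of 4 now {1, 4, 5}
Step 5: find(2) -> no change; set of 2 is {2}
Step 6: find(1) -> no change; set of 1 is {1, 4, 5}
Step 7: union(1, 3) -> merged; set of 1 now {1, 3, 4, 5}
Step 8: union(6, 10) -> merged; set of 6 now {6, 10}
Step 9: find(6) -> no change; set of 6 is {6, 10}
Step 10: union(9, 6) -> merged; set of 9 now {6, 9, 10}
Step 11: union(7, 0) -> merged; set of 7 now {0, 7}
Step 12: find(0) -> no change; set of 0 is {0, 7}
Step 13: find(5) -> no change; set of 5 is {1, 3, 4, 5}
Set of 0: {0, 7}; 7 is a member.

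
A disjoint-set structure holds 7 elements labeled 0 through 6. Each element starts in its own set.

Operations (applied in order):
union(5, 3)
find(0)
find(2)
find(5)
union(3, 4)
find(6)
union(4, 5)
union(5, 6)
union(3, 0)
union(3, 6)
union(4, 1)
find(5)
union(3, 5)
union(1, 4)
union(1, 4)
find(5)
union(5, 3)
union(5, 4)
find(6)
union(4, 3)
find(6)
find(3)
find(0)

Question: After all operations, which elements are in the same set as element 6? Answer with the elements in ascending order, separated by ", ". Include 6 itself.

Step 1: union(5, 3) -> merged; set of 5 now {3, 5}
Step 2: find(0) -> no change; set of 0 is {0}
Step 3: find(2) -> no change; set of 2 is {2}
Step 4: find(5) -> no change; set of 5 is {3, 5}
Step 5: union(3, 4) -> merged; set of 3 now {3, 4, 5}
Step 6: find(6) -> no change; set of 6 is {6}
Step 7: union(4, 5) -> already same set; set of 4 now {3, 4, 5}
Step 8: union(5, 6) -> merged; set of 5 now {3, 4, 5, 6}
Step 9: union(3, 0) -> merged; set of 3 now {0, 3, 4, 5, 6}
Step 10: union(3, 6) -> already same set; set of 3 now {0, 3, 4, 5, 6}
Step 11: union(4, 1) -> merged; set of 4 now {0, 1, 3, 4, 5, 6}
Step 12: find(5) -> no change; set of 5 is {0, 1, 3, 4, 5, 6}
Step 13: union(3, 5) -> already same set; set of 3 now {0, 1, 3, 4, 5, 6}
Step 14: union(1, 4) -> already same set; set of 1 now {0, 1, 3, 4, 5, 6}
Step 15: union(1, 4) -> already same set; set of 1 now {0, 1, 3, 4, 5, 6}
Step 16: find(5) -> no change; set of 5 is {0, 1, 3, 4, 5, 6}
Step 17: union(5, 3) -> already same set; set of 5 now {0, 1, 3, 4, 5, 6}
Step 18: union(5, 4) -> already same set; set of 5 now {0, 1, 3, 4, 5, 6}
Step 19: find(6) -> no change; set of 6 is {0, 1, 3, 4, 5, 6}
Step 20: union(4, 3) -> already same set; set of 4 now {0, 1, 3, 4, 5, 6}
Step 21: find(6) -> no change; set of 6 is {0, 1, 3, 4, 5, 6}
Step 22: find(3) -> no change; set of 3 is {0, 1, 3, 4, 5, 6}
Step 23: find(0) -> no change; set of 0 is {0, 1, 3, 4, 5, 6}
Component of 6: {0, 1, 3, 4, 5, 6}

Answer: 0, 1, 3, 4, 5, 6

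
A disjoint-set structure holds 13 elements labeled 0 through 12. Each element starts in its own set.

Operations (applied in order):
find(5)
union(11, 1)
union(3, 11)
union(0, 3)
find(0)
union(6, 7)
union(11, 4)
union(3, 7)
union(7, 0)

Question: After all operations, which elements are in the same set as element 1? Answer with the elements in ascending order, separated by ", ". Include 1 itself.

Answer: 0, 1, 3, 4, 6, 7, 11

Derivation:
Step 1: find(5) -> no change; set of 5 is {5}
Step 2: union(11, 1) -> merged; set of 11 now {1, 11}
Step 3: union(3, 11) -> merged; set of 3 now {1, 3, 11}
Step 4: union(0, 3) -> merged; set of 0 now {0, 1, 3, 11}
Step 5: find(0) -> no change; set of 0 is {0, 1, 3, 11}
Step 6: union(6, 7) -> merged; set of 6 now {6, 7}
Step 7: union(11, 4) -> merged; set of 11 now {0, 1, 3, 4, 11}
Step 8: union(3, 7) -> merged; set of 3 now {0, 1, 3, 4, 6, 7, 11}
Step 9: union(7, 0) -> already same set; set of 7 now {0, 1, 3, 4, 6, 7, 11}
Component of 1: {0, 1, 3, 4, 6, 7, 11}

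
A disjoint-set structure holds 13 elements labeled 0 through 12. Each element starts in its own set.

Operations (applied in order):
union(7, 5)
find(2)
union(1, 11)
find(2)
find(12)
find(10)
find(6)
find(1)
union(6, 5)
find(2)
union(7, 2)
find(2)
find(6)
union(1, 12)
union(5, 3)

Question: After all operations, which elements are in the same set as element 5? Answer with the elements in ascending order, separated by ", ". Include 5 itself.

Step 1: union(7, 5) -> merged; set of 7 now {5, 7}
Step 2: find(2) -> no change; set of 2 is {2}
Step 3: union(1, 11) -> merged; set of 1 now {1, 11}
Step 4: find(2) -> no change; set of 2 is {2}
Step 5: find(12) -> no change; set of 12 is {12}
Step 6: find(10) -> no change; set of 10 is {10}
Step 7: find(6) -> no change; set of 6 is {6}
Step 8: find(1) -> no change; set of 1 is {1, 11}
Step 9: union(6, 5) -> merged; set of 6 now {5, 6, 7}
Step 10: find(2) -> no change; set of 2 is {2}
Step 11: union(7, 2) -> merged; set of 7 now {2, 5, 6, 7}
Step 12: find(2) -> no change; set of 2 is {2, 5, 6, 7}
Step 13: find(6) -> no change; set of 6 is {2, 5, 6, 7}
Step 14: union(1, 12) -> merged; set of 1 now {1, 11, 12}
Step 15: union(5, 3) -> merged; set of 5 now {2, 3, 5, 6, 7}
Component of 5: {2, 3, 5, 6, 7}

Answer: 2, 3, 5, 6, 7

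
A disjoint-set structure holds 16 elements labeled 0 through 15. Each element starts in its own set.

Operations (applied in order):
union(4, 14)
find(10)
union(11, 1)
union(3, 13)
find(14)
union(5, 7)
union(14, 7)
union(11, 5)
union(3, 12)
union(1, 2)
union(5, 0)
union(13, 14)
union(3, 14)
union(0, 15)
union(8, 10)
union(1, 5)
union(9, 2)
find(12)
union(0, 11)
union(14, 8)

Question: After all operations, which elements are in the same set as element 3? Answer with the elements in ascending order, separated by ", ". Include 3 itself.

Step 1: union(4, 14) -> merged; set of 4 now {4, 14}
Step 2: find(10) -> no change; set of 10 is {10}
Step 3: union(11, 1) -> merged; set of 11 now {1, 11}
Step 4: union(3, 13) -> merged; set of 3 now {3, 13}
Step 5: find(14) -> no change; set of 14 is {4, 14}
Step 6: union(5, 7) -> merged; set of 5 now {5, 7}
Step 7: union(14, 7) -> merged; set of 14 now {4, 5, 7, 14}
Step 8: union(11, 5) -> merged; set of 11 now {1, 4, 5, 7, 11, 14}
Step 9: union(3, 12) -> merged; set of 3 now {3, 12, 13}
Step 10: union(1, 2) -> merged; set of 1 now {1, 2, 4, 5, 7, 11, 14}
Step 11: union(5, 0) -> merged; set of 5 now {0, 1, 2, 4, 5, 7, 11, 14}
Step 12: union(13, 14) -> merged; set of 13 now {0, 1, 2, 3, 4, 5, 7, 11, 12, 13, 14}
Step 13: union(3, 14) -> already same set; set of 3 now {0, 1, 2, 3, 4, 5, 7, 11, 12, 13, 14}
Step 14: union(0, 15) -> merged; set of 0 now {0, 1, 2, 3, 4, 5, 7, 11, 12, 13, 14, 15}
Step 15: union(8, 10) -> merged; set of 8 now {8, 10}
Step 16: union(1, 5) -> already same set; set of 1 now {0, 1, 2, 3, 4, 5, 7, 11, 12, 13, 14, 15}
Step 17: union(9, 2) -> merged; set of 9 now {0, 1, 2, 3, 4, 5, 7, 9, 11, 12, 13, 14, 15}
Step 18: find(12) -> no change; set of 12 is {0, 1, 2, 3, 4, 5, 7, 9, 11, 12, 13, 14, 15}
Step 19: union(0, 11) -> already same set; set of 0 now {0, 1, 2, 3, 4, 5, 7, 9, 11, 12, 13, 14, 15}
Step 20: union(14, 8) -> merged; set of 14 now {0, 1, 2, 3, 4, 5, 7, 8, 9, 10, 11, 12, 13, 14, 15}
Component of 3: {0, 1, 2, 3, 4, 5, 7, 8, 9, 10, 11, 12, 13, 14, 15}

Answer: 0, 1, 2, 3, 4, 5, 7, 8, 9, 10, 11, 12, 13, 14, 15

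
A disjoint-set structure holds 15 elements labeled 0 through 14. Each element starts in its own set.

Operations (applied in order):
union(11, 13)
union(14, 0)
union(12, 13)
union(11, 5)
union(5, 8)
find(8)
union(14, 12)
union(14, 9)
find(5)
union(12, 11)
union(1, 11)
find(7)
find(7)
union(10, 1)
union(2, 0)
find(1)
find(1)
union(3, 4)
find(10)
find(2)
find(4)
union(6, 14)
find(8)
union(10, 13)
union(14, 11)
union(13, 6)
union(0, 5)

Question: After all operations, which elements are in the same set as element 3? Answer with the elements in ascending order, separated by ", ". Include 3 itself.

Answer: 3, 4

Derivation:
Step 1: union(11, 13) -> merged; set of 11 now {11, 13}
Step 2: union(14, 0) -> merged; set of 14 now {0, 14}
Step 3: union(12, 13) -> merged; set of 12 now {11, 12, 13}
Step 4: union(11, 5) -> merged; set of 11 now {5, 11, 12, 13}
Step 5: union(5, 8) -> merged; set of 5 now {5, 8, 11, 12, 13}
Step 6: find(8) -> no change; set of 8 is {5, 8, 11, 12, 13}
Step 7: union(14, 12) -> merged; set of 14 now {0, 5, 8, 11, 12, 13, 14}
Step 8: union(14, 9) -> merged; set of 14 now {0, 5, 8, 9, 11, 12, 13, 14}
Step 9: find(5) -> no change; set of 5 is {0, 5, 8, 9, 11, 12, 13, 14}
Step 10: union(12, 11) -> already same set; set of 12 now {0, 5, 8, 9, 11, 12, 13, 14}
Step 11: union(1, 11) -> merged; set of 1 now {0, 1, 5, 8, 9, 11, 12, 13, 14}
Step 12: find(7) -> no change; set of 7 is {7}
Step 13: find(7) -> no change; set of 7 is {7}
Step 14: union(10, 1) -> merged; set of 10 now {0, 1, 5, 8, 9, 10, 11, 12, 13, 14}
Step 15: union(2, 0) -> merged; set of 2 now {0, 1, 2, 5, 8, 9, 10, 11, 12, 13, 14}
Step 16: find(1) -> no change; set of 1 is {0, 1, 2, 5, 8, 9, 10, 11, 12, 13, 14}
Step 17: find(1) -> no change; set of 1 is {0, 1, 2, 5, 8, 9, 10, 11, 12, 13, 14}
Step 18: union(3, 4) -> merged; set of 3 now {3, 4}
Step 19: find(10) -> no change; set of 10 is {0, 1, 2, 5, 8, 9, 10, 11, 12, 13, 14}
Step 20: find(2) -> no change; set of 2 is {0, 1, 2, 5, 8, 9, 10, 11, 12, 13, 14}
Step 21: find(4) -> no change; set of 4 is {3, 4}
Step 22: union(6, 14) -> merged; set of 6 now {0, 1, 2, 5, 6, 8, 9, 10, 11, 12, 13, 14}
Step 23: find(8) -> no change; set of 8 is {0, 1, 2, 5, 6, 8, 9, 10, 11, 12, 13, 14}
Step 24: union(10, 13) -> already same set; set of 10 now {0, 1, 2, 5, 6, 8, 9, 10, 11, 12, 13, 14}
Step 25: union(14, 11) -> already same set; set of 14 now {0, 1, 2, 5, 6, 8, 9, 10, 11, 12, 13, 14}
Step 26: union(13, 6) -> already same set; set of 13 now {0, 1, 2, 5, 6, 8, 9, 10, 11, 12, 13, 14}
Step 27: union(0, 5) -> already same set; set of 0 now {0, 1, 2, 5, 6, 8, 9, 10, 11, 12, 13, 14}
Component of 3: {3, 4}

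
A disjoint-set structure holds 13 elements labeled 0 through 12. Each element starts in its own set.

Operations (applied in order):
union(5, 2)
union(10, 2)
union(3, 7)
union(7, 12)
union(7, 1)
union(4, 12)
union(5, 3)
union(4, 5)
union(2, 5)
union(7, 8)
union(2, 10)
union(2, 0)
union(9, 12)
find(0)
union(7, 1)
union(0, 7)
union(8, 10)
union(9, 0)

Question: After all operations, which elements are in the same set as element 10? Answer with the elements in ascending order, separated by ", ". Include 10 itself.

Answer: 0, 1, 2, 3, 4, 5, 7, 8, 9, 10, 12

Derivation:
Step 1: union(5, 2) -> merged; set of 5 now {2, 5}
Step 2: union(10, 2) -> merged; set of 10 now {2, 5, 10}
Step 3: union(3, 7) -> merged; set of 3 now {3, 7}
Step 4: union(7, 12) -> merged; set of 7 now {3, 7, 12}
Step 5: union(7, 1) -> merged; set of 7 now {1, 3, 7, 12}
Step 6: union(4, 12) -> merged; set of 4 now {1, 3, 4, 7, 12}
Step 7: union(5, 3) -> merged; set of 5 now {1, 2, 3, 4, 5, 7, 10, 12}
Step 8: union(4, 5) -> already same set; set of 4 now {1, 2, 3, 4, 5, 7, 10, 12}
Step 9: union(2, 5) -> already same set; set of 2 now {1, 2, 3, 4, 5, 7, 10, 12}
Step 10: union(7, 8) -> merged; set of 7 now {1, 2, 3, 4, 5, 7, 8, 10, 12}
Step 11: union(2, 10) -> already same set; set of 2 now {1, 2, 3, 4, 5, 7, 8, 10, 12}
Step 12: union(2, 0) -> merged; set of 2 now {0, 1, 2, 3, 4, 5, 7, 8, 10, 12}
Step 13: union(9, 12) -> merged; set of 9 now {0, 1, 2, 3, 4, 5, 7, 8, 9, 10, 12}
Step 14: find(0) -> no change; set of 0 is {0, 1, 2, 3, 4, 5, 7, 8, 9, 10, 12}
Step 15: union(7, 1) -> already same set; set of 7 now {0, 1, 2, 3, 4, 5, 7, 8, 9, 10, 12}
Step 16: union(0, 7) -> already same set; set of 0 now {0, 1, 2, 3, 4, 5, 7, 8, 9, 10, 12}
Step 17: union(8, 10) -> already same set; set of 8 now {0, 1, 2, 3, 4, 5, 7, 8, 9, 10, 12}
Step 18: union(9, 0) -> already same set; set of 9 now {0, 1, 2, 3, 4, 5, 7, 8, 9, 10, 12}
Component of 10: {0, 1, 2, 3, 4, 5, 7, 8, 9, 10, 12}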